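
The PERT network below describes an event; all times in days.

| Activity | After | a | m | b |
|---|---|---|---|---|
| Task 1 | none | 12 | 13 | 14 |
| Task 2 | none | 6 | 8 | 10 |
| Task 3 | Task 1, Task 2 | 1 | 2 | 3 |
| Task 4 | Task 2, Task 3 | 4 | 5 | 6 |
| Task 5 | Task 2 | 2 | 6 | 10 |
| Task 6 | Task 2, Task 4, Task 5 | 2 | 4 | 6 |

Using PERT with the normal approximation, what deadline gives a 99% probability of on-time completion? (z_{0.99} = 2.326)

26.1 days

te_Task 1 = (12 + 4·13 + 14)/6 = 78/6 = 13; σ²_Task 1 = ((14−12)/6)² = 0.111
te_Task 2 = (6 + 4·8 + 10)/6 = 48/6 = 8; σ²_Task 2 = ((10−6)/6)² = 0.444
te_Task 3 = (1 + 4·2 + 3)/6 = 12/6 = 2; σ²_Task 3 = ((3−1)/6)² = 0.111
te_Task 4 = (4 + 4·5 + 6)/6 = 30/6 = 5; σ²_Task 4 = ((6−4)/6)² = 0.111
te_Task 5 = (2 + 4·6 + 10)/6 = 36/6 = 6; σ²_Task 5 = ((10−2)/6)² = 1.778
te_Task 6 = (2 + 4·4 + 6)/6 = 24/6 = 4; σ²_Task 6 = ((6−2)/6)² = 0.444

Forward pass:
ES_Task 1 = 0; EF_Task 1 = 13
ES_Task 2 = 0; EF_Task 2 = 8
ES_Task 3 = max(EF_Task 1=13, EF_Task 2=8) = 13; EF_Task 3 = 13+2 = 15
ES_Task 4 = max(EF_Task 2=8, EF_Task 3=15) = 15; EF_Task 4 = 15+5 = 20
ES_Task 5 = 8; EF_Task 5 = 8+6 = 14
ES_Task 6 = max(EF_Task 2=8, EF_Task 4=20, EF_Task 5=14) = 20; EF_Task 6 = 20+4 = 24
Expected project duration μ = 24 days. Critical path: Task 1 → Task 3 → Task 4 → Task 6.

Variance along critical path = 0.111 + 0.111 + 0.111 + 0.444 = 0.778; σ = 0.882 days.
D = μ + z·σ = 24 + 2.326·0.882 = 26.1 days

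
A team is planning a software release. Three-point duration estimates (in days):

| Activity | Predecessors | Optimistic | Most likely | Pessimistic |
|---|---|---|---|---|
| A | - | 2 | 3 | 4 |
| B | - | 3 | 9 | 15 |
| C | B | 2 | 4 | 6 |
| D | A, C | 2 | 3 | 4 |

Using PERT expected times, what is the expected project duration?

16 days

te_A = (2 + 4·3 + 4)/6 = 18/6 = 3
te_B = (3 + 4·9 + 15)/6 = 54/6 = 9
te_C = (2 + 4·4 + 6)/6 = 24/6 = 4
te_D = (2 + 4·3 + 4)/6 = 18/6 = 3

Forward pass:
ES_A = 0; EF_A = 3
ES_B = 0; EF_B = 9
ES_C = 9; EF_C = 9+4 = 13
ES_D = max(EF_A=3, EF_C=13) = 13; EF_D = 13+3 = 16
Expected project duration μ = 16 days. Critical path: B → C → D.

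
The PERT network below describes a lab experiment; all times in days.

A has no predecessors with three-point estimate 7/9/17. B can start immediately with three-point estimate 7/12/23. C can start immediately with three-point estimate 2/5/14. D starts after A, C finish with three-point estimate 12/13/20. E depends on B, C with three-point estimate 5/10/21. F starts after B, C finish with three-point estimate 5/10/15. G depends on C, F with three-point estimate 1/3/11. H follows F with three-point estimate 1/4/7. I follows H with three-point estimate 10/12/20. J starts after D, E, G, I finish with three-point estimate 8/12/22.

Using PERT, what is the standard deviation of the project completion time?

4.37 days

te_A = (7 + 4·9 + 17)/6 = 60/6 = 10; σ²_A = ((17−7)/6)² = 2.778
te_B = (7 + 4·12 + 23)/6 = 78/6 = 13; σ²_B = ((23−7)/6)² = 7.111
te_C = (2 + 4·5 + 14)/6 = 36/6 = 6; σ²_C = ((14−2)/6)² = 4.000
te_D = (12 + 4·13 + 20)/6 = 84/6 = 14; σ²_D = ((20−12)/6)² = 1.778
te_E = (5 + 4·10 + 21)/6 = 66/6 = 11; σ²_E = ((21−5)/6)² = 7.111
te_F = (5 + 4·10 + 15)/6 = 60/6 = 10; σ²_F = ((15−5)/6)² = 2.778
te_G = (1 + 4·3 + 11)/6 = 24/6 = 4; σ²_G = ((11−1)/6)² = 2.778
te_H = (1 + 4·4 + 7)/6 = 24/6 = 4; σ²_H = ((7−1)/6)² = 1.000
te_I = (10 + 4·12 + 20)/6 = 78/6 = 13; σ²_I = ((20−10)/6)² = 2.778
te_J = (8 + 4·12 + 22)/6 = 78/6 = 13; σ²_J = ((22−8)/6)² = 5.444

Forward pass:
ES_A = 0; EF_A = 10
ES_B = 0; EF_B = 13
ES_C = 0; EF_C = 6
ES_D = max(EF_A=10, EF_C=6) = 10; EF_D = 10+14 = 24
ES_E = max(EF_B=13, EF_C=6) = 13; EF_E = 13+11 = 24
ES_F = max(EF_B=13, EF_C=6) = 13; EF_F = 13+10 = 23
ES_G = max(EF_C=6, EF_F=23) = 23; EF_G = 23+4 = 27
ES_H = 23; EF_H = 23+4 = 27
ES_I = 27; EF_I = 27+13 = 40
ES_J = max(EF_D=24, EF_E=24, EF_G=27, EF_I=40) = 40; EF_J = 40+13 = 53
Expected project duration μ = 53 days. Critical path: B → F → H → I → J.

Variance along critical path = 7.111 + 2.778 + 1.000 + 2.778 + 5.444 = 19.111
σ = √19.111 = 4.372 days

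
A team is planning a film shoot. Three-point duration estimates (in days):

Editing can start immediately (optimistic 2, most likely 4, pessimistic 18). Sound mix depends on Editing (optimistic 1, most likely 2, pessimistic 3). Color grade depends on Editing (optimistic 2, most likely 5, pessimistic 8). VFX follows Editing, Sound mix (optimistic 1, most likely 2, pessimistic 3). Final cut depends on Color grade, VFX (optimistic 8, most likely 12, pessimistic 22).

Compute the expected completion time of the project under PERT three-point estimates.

te_Editing = (2 + 4·4 + 18)/6 = 36/6 = 6
te_Sound mix = (1 + 4·2 + 3)/6 = 12/6 = 2
te_Color grade = (2 + 4·5 + 8)/6 = 30/6 = 5
te_VFX = (1 + 4·2 + 3)/6 = 12/6 = 2
te_Final cut = (8 + 4·12 + 22)/6 = 78/6 = 13

Forward pass:
ES_Editing = 0; EF_Editing = 6
ES_Sound mix = 6; EF_Sound mix = 6+2 = 8
ES_Color grade = 6; EF_Color grade = 6+5 = 11
ES_VFX = max(EF_Editing=6, EF_Sound mix=8) = 8; EF_VFX = 8+2 = 10
ES_Final cut = max(EF_Color grade=11, EF_VFX=10) = 11; EF_Final cut = 11+13 = 24
Expected project duration μ = 24 days. Critical path: Editing → Color grade → Final cut.

24 days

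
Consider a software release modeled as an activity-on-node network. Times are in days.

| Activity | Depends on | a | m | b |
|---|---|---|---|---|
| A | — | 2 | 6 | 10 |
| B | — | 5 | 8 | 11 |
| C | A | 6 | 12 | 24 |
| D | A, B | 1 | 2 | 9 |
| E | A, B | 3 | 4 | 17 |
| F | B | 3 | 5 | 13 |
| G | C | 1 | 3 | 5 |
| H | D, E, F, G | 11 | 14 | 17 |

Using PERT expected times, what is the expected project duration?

36 days

te_A = (2 + 4·6 + 10)/6 = 36/6 = 6
te_B = (5 + 4·8 + 11)/6 = 48/6 = 8
te_C = (6 + 4·12 + 24)/6 = 78/6 = 13
te_D = (1 + 4·2 + 9)/6 = 18/6 = 3
te_E = (3 + 4·4 + 17)/6 = 36/6 = 6
te_F = (3 + 4·5 + 13)/6 = 36/6 = 6
te_G = (1 + 4·3 + 5)/6 = 18/6 = 3
te_H = (11 + 4·14 + 17)/6 = 84/6 = 14

Forward pass:
ES_A = 0; EF_A = 6
ES_B = 0; EF_B = 8
ES_C = 6; EF_C = 6+13 = 19
ES_D = max(EF_A=6, EF_B=8) = 8; EF_D = 8+3 = 11
ES_E = max(EF_A=6, EF_B=8) = 8; EF_E = 8+6 = 14
ES_F = 8; EF_F = 8+6 = 14
ES_G = 19; EF_G = 19+3 = 22
ES_H = max(EF_D=11, EF_E=14, EF_F=14, EF_G=22) = 22; EF_H = 22+14 = 36
Expected project duration μ = 36 days. Critical path: A → C → G → H.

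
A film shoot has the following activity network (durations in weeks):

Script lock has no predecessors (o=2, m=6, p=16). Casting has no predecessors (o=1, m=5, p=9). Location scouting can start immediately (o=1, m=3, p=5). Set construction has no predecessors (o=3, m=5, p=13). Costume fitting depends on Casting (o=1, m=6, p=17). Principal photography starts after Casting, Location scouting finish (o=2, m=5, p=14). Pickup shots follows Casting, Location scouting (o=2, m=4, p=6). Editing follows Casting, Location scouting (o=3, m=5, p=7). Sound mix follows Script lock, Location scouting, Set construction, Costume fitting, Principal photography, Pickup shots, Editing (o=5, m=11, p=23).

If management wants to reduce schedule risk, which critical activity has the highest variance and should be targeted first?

te_Script lock = (2 + 4·6 + 16)/6 = 42/6 = 7; σ²_Script lock = ((16−2)/6)² = 5.444
te_Casting = (1 + 4·5 + 9)/6 = 30/6 = 5; σ²_Casting = ((9−1)/6)² = 1.778
te_Location scouting = (1 + 4·3 + 5)/6 = 18/6 = 3; σ²_Location scouting = ((5−1)/6)² = 0.444
te_Set construction = (3 + 4·5 + 13)/6 = 36/6 = 6; σ²_Set construction = ((13−3)/6)² = 2.778
te_Costume fitting = (1 + 4·6 + 17)/6 = 42/6 = 7; σ²_Costume fitting = ((17−1)/6)² = 7.111
te_Principal photography = (2 + 4·5 + 14)/6 = 36/6 = 6; σ²_Principal photography = ((14−2)/6)² = 4.000
te_Pickup shots = (2 + 4·4 + 6)/6 = 24/6 = 4; σ²_Pickup shots = ((6−2)/6)² = 0.444
te_Editing = (3 + 4·5 + 7)/6 = 30/6 = 5; σ²_Editing = ((7−3)/6)² = 0.444
te_Sound mix = (5 + 4·11 + 23)/6 = 72/6 = 12; σ²_Sound mix = ((23−5)/6)² = 9.000

Forward pass:
ES_Script lock = 0; EF_Script lock = 7
ES_Casting = 0; EF_Casting = 5
ES_Location scouting = 0; EF_Location scouting = 3
ES_Set construction = 0; EF_Set construction = 6
ES_Costume fitting = 5; EF_Costume fitting = 5+7 = 12
ES_Principal photography = max(EF_Casting=5, EF_Location scouting=3) = 5; EF_Principal photography = 5+6 = 11
ES_Pickup shots = max(EF_Casting=5, EF_Location scouting=3) = 5; EF_Pickup shots = 5+4 = 9
ES_Editing = max(EF_Casting=5, EF_Location scouting=3) = 5; EF_Editing = 5+5 = 10
ES_Sound mix = max(EF_Script lock=7, EF_Location scouting=3, EF_Set construction=6, EF_Costume fitting=12, EF_Principal photography=11, EF_Pickup shots=9, EF_Editing=10) = 12; EF_Sound mix = 12+12 = 24
Expected project duration μ = 24 weeks. Critical path: Casting → Costume fitting → Sound mix.

Variances on critical path: σ²_Casting=1.778, σ²_Costume fitting=7.111, σ²_Sound mix=9.000.
Largest is σ²_Sound mix = 9.000.

Sound mix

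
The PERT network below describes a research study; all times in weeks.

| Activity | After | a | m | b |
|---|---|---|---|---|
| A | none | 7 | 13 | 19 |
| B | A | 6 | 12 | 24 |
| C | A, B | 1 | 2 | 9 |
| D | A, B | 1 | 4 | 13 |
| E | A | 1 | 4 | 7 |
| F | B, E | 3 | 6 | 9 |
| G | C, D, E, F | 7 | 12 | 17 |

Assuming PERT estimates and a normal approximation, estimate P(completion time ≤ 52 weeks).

te_A = (7 + 4·13 + 19)/6 = 78/6 = 13; σ²_A = ((19−7)/6)² = 4.000
te_B = (6 + 4·12 + 24)/6 = 78/6 = 13; σ²_B = ((24−6)/6)² = 9.000
te_C = (1 + 4·2 + 9)/6 = 18/6 = 3; σ²_C = ((9−1)/6)² = 1.778
te_D = (1 + 4·4 + 13)/6 = 30/6 = 5; σ²_D = ((13−1)/6)² = 4.000
te_E = (1 + 4·4 + 7)/6 = 24/6 = 4; σ²_E = ((7−1)/6)² = 1.000
te_F = (3 + 4·6 + 9)/6 = 36/6 = 6; σ²_F = ((9−3)/6)² = 1.000
te_G = (7 + 4·12 + 17)/6 = 72/6 = 12; σ²_G = ((17−7)/6)² = 2.778

Forward pass:
ES_A = 0; EF_A = 13
ES_B = 13; EF_B = 13+13 = 26
ES_C = max(EF_A=13, EF_B=26) = 26; EF_C = 26+3 = 29
ES_D = max(EF_A=13, EF_B=26) = 26; EF_D = 26+5 = 31
ES_E = 13; EF_E = 13+4 = 17
ES_F = max(EF_B=26, EF_E=17) = 26; EF_F = 26+6 = 32
ES_G = max(EF_C=29, EF_D=31, EF_E=17, EF_F=32) = 32; EF_G = 32+12 = 44
Expected project duration μ = 44 weeks. Critical path: A → B → F → G.

Variance along critical path = 4.000 + 9.000 + 1.000 + 2.778 = 16.778; σ = √16.778 = 4.096 weeks.
Z = (52 − 44) / 4.096 = 1.953
P(T ≤ 52) = Φ(1.953) ≈ 0.975

0.975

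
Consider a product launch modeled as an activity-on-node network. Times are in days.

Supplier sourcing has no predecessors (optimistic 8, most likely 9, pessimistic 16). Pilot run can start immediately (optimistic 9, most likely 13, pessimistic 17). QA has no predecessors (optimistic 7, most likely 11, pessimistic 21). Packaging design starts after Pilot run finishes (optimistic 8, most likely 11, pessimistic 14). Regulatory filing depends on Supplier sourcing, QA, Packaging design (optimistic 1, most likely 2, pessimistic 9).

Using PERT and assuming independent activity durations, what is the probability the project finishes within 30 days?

0.920

te_Supplier sourcing = (8 + 4·9 + 16)/6 = 60/6 = 10; σ²_Supplier sourcing = ((16−8)/6)² = 1.778
te_Pilot run = (9 + 4·13 + 17)/6 = 78/6 = 13; σ²_Pilot run = ((17−9)/6)² = 1.778
te_QA = (7 + 4·11 + 21)/6 = 72/6 = 12; σ²_QA = ((21−7)/6)² = 5.444
te_Packaging design = (8 + 4·11 + 14)/6 = 66/6 = 11; σ²_Packaging design = ((14−8)/6)² = 1.000
te_Regulatory filing = (1 + 4·2 + 9)/6 = 18/6 = 3; σ²_Regulatory filing = ((9−1)/6)² = 1.778

Forward pass:
ES_Supplier sourcing = 0; EF_Supplier sourcing = 10
ES_Pilot run = 0; EF_Pilot run = 13
ES_QA = 0; EF_QA = 12
ES_Packaging design = 13; EF_Packaging design = 13+11 = 24
ES_Regulatory filing = max(EF_Supplier sourcing=10, EF_QA=12, EF_Packaging design=24) = 24; EF_Regulatory filing = 24+3 = 27
Expected project duration μ = 27 days. Critical path: Pilot run → Packaging design → Regulatory filing.

Variance along critical path = 1.778 + 1.000 + 1.778 = 4.556; σ = √4.556 = 2.134 days.
Z = (30 − 27) / 2.134 = 1.406
P(T ≤ 30) = Φ(1.406) ≈ 0.920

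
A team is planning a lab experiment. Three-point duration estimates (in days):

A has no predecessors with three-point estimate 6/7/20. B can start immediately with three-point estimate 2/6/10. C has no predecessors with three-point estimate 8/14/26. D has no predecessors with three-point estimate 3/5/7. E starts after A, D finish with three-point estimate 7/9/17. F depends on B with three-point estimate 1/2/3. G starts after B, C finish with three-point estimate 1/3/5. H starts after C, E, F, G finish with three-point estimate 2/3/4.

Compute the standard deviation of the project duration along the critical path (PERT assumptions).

te_A = (6 + 4·7 + 20)/6 = 54/6 = 9; σ²_A = ((20−6)/6)² = 5.444
te_B = (2 + 4·6 + 10)/6 = 36/6 = 6; σ²_B = ((10−2)/6)² = 1.778
te_C = (8 + 4·14 + 26)/6 = 90/6 = 15; σ²_C = ((26−8)/6)² = 9.000
te_D = (3 + 4·5 + 7)/6 = 30/6 = 5; σ²_D = ((7−3)/6)² = 0.444
te_E = (7 + 4·9 + 17)/6 = 60/6 = 10; σ²_E = ((17−7)/6)² = 2.778
te_F = (1 + 4·2 + 3)/6 = 12/6 = 2; σ²_F = ((3−1)/6)² = 0.111
te_G = (1 + 4·3 + 5)/6 = 18/6 = 3; σ²_G = ((5−1)/6)² = 0.444
te_H = (2 + 4·3 + 4)/6 = 18/6 = 3; σ²_H = ((4−2)/6)² = 0.111

Forward pass:
ES_A = 0; EF_A = 9
ES_B = 0; EF_B = 6
ES_C = 0; EF_C = 15
ES_D = 0; EF_D = 5
ES_E = max(EF_A=9, EF_D=5) = 9; EF_E = 9+10 = 19
ES_F = 6; EF_F = 6+2 = 8
ES_G = max(EF_B=6, EF_C=15) = 15; EF_G = 15+3 = 18
ES_H = max(EF_C=15, EF_E=19, EF_F=8, EF_G=18) = 19; EF_H = 19+3 = 22
Expected project duration μ = 22 days. Critical path: A → E → H.

Variance along critical path = 5.444 + 2.778 + 0.111 = 8.333
σ = √8.333 = 2.887 days

2.89 days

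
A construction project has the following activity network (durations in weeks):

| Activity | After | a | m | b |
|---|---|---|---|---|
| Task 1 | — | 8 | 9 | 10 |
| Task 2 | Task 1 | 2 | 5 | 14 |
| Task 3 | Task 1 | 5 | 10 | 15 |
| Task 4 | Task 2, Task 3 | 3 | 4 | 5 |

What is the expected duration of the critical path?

te_Task 1 = (8 + 4·9 + 10)/6 = 54/6 = 9
te_Task 2 = (2 + 4·5 + 14)/6 = 36/6 = 6
te_Task 3 = (5 + 4·10 + 15)/6 = 60/6 = 10
te_Task 4 = (3 + 4·4 + 5)/6 = 24/6 = 4

Forward pass:
ES_Task 1 = 0; EF_Task 1 = 9
ES_Task 2 = 9; EF_Task 2 = 9+6 = 15
ES_Task 3 = 9; EF_Task 3 = 9+10 = 19
ES_Task 4 = max(EF_Task 2=15, EF_Task 3=19) = 19; EF_Task 4 = 19+4 = 23
Expected project duration μ = 23 weeks. Critical path: Task 1 → Task 3 → Task 4.

23 weeks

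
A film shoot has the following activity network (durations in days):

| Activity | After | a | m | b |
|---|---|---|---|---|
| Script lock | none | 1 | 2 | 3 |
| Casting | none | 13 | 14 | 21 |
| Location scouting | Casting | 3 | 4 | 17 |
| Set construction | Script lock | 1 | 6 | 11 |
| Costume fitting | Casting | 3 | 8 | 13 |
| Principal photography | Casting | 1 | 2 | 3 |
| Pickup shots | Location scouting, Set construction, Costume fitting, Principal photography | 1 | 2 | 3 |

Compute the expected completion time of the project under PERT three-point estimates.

25 days

te_Script lock = (1 + 4·2 + 3)/6 = 12/6 = 2
te_Casting = (13 + 4·14 + 21)/6 = 90/6 = 15
te_Location scouting = (3 + 4·4 + 17)/6 = 36/6 = 6
te_Set construction = (1 + 4·6 + 11)/6 = 36/6 = 6
te_Costume fitting = (3 + 4·8 + 13)/6 = 48/6 = 8
te_Principal photography = (1 + 4·2 + 3)/6 = 12/6 = 2
te_Pickup shots = (1 + 4·2 + 3)/6 = 12/6 = 2

Forward pass:
ES_Script lock = 0; EF_Script lock = 2
ES_Casting = 0; EF_Casting = 15
ES_Location scouting = 15; EF_Location scouting = 15+6 = 21
ES_Set construction = 2; EF_Set construction = 2+6 = 8
ES_Costume fitting = 15; EF_Costume fitting = 15+8 = 23
ES_Principal photography = 15; EF_Principal photography = 15+2 = 17
ES_Pickup shots = max(EF_Location scouting=21, EF_Set construction=8, EF_Costume fitting=23, EF_Principal photography=17) = 23; EF_Pickup shots = 23+2 = 25
Expected project duration μ = 25 days. Critical path: Casting → Costume fitting → Pickup shots.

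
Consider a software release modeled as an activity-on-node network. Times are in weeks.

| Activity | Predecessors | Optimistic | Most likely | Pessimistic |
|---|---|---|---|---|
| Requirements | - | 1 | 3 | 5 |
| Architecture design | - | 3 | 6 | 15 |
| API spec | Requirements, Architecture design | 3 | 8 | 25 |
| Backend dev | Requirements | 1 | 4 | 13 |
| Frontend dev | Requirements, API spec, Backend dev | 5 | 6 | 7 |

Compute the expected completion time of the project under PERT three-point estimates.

23 weeks

te_Requirements = (1 + 4·3 + 5)/6 = 18/6 = 3
te_Architecture design = (3 + 4·6 + 15)/6 = 42/6 = 7
te_API spec = (3 + 4·8 + 25)/6 = 60/6 = 10
te_Backend dev = (1 + 4·4 + 13)/6 = 30/6 = 5
te_Frontend dev = (5 + 4·6 + 7)/6 = 36/6 = 6

Forward pass:
ES_Requirements = 0; EF_Requirements = 3
ES_Architecture design = 0; EF_Architecture design = 7
ES_API spec = max(EF_Requirements=3, EF_Architecture design=7) = 7; EF_API spec = 7+10 = 17
ES_Backend dev = 3; EF_Backend dev = 3+5 = 8
ES_Frontend dev = max(EF_Requirements=3, EF_API spec=17, EF_Backend dev=8) = 17; EF_Frontend dev = 17+6 = 23
Expected project duration μ = 23 weeks. Critical path: Architecture design → API spec → Frontend dev.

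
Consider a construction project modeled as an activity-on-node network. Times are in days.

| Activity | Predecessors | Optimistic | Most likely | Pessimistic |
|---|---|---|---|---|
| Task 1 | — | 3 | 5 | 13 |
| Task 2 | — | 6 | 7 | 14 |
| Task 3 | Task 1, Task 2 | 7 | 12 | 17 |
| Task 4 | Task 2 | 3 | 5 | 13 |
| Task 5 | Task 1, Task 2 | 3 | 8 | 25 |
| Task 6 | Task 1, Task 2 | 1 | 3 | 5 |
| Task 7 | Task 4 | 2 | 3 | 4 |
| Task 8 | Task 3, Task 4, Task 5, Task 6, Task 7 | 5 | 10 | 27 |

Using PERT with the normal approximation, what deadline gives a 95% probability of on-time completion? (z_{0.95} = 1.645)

te_Task 1 = (3 + 4·5 + 13)/6 = 36/6 = 6; σ²_Task 1 = ((13−3)/6)² = 2.778
te_Task 2 = (6 + 4·7 + 14)/6 = 48/6 = 8; σ²_Task 2 = ((14−6)/6)² = 1.778
te_Task 3 = (7 + 4·12 + 17)/6 = 72/6 = 12; σ²_Task 3 = ((17−7)/6)² = 2.778
te_Task 4 = (3 + 4·5 + 13)/6 = 36/6 = 6; σ²_Task 4 = ((13−3)/6)² = 2.778
te_Task 5 = (3 + 4·8 + 25)/6 = 60/6 = 10; σ²_Task 5 = ((25−3)/6)² = 13.444
te_Task 6 = (1 + 4·3 + 5)/6 = 18/6 = 3; σ²_Task 6 = ((5−1)/6)² = 0.444
te_Task 7 = (2 + 4·3 + 4)/6 = 18/6 = 3; σ²_Task 7 = ((4−2)/6)² = 0.111
te_Task 8 = (5 + 4·10 + 27)/6 = 72/6 = 12; σ²_Task 8 = ((27−5)/6)² = 13.444

Forward pass:
ES_Task 1 = 0; EF_Task 1 = 6
ES_Task 2 = 0; EF_Task 2 = 8
ES_Task 3 = max(EF_Task 1=6, EF_Task 2=8) = 8; EF_Task 3 = 8+12 = 20
ES_Task 4 = 8; EF_Task 4 = 8+6 = 14
ES_Task 5 = max(EF_Task 1=6, EF_Task 2=8) = 8; EF_Task 5 = 8+10 = 18
ES_Task 6 = max(EF_Task 1=6, EF_Task 2=8) = 8; EF_Task 6 = 8+3 = 11
ES_Task 7 = 14; EF_Task 7 = 14+3 = 17
ES_Task 8 = max(EF_Task 3=20, EF_Task 4=14, EF_Task 5=18, EF_Task 6=11, EF_Task 7=17) = 20; EF_Task 8 = 20+12 = 32
Expected project duration μ = 32 days. Critical path: Task 2 → Task 3 → Task 8.

Variance along critical path = 1.778 + 2.778 + 13.444 = 18.000; σ = 4.243 days.
D = μ + z·σ = 32 + 1.645·4.243 = 39.0 days

39.0 days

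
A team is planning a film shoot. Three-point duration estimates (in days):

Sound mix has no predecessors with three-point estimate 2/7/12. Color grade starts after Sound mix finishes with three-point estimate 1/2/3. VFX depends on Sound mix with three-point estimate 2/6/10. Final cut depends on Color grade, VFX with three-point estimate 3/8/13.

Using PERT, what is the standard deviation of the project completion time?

2.71 days

te_Sound mix = (2 + 4·7 + 12)/6 = 42/6 = 7; σ²_Sound mix = ((12−2)/6)² = 2.778
te_Color grade = (1 + 4·2 + 3)/6 = 12/6 = 2; σ²_Color grade = ((3−1)/6)² = 0.111
te_VFX = (2 + 4·6 + 10)/6 = 36/6 = 6; σ²_VFX = ((10−2)/6)² = 1.778
te_Final cut = (3 + 4·8 + 13)/6 = 48/6 = 8; σ²_Final cut = ((13−3)/6)² = 2.778

Forward pass:
ES_Sound mix = 0; EF_Sound mix = 7
ES_Color grade = 7; EF_Color grade = 7+2 = 9
ES_VFX = 7; EF_VFX = 7+6 = 13
ES_Final cut = max(EF_Color grade=9, EF_VFX=13) = 13; EF_Final cut = 13+8 = 21
Expected project duration μ = 21 days. Critical path: Sound mix → VFX → Final cut.

Variance along critical path = 2.778 + 1.778 + 2.778 = 7.333
σ = √7.333 = 2.708 days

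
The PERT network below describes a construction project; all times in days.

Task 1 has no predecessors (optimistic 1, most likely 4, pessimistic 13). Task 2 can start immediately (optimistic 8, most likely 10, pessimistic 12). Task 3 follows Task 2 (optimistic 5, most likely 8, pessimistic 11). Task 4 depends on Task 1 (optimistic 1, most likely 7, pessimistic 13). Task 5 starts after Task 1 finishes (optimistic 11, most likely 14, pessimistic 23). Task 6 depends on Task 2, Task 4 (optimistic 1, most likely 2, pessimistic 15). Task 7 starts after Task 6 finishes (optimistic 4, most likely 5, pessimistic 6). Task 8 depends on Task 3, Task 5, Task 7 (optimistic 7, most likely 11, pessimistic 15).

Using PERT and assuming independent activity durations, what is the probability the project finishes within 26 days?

0.063

te_Task 1 = (1 + 4·4 + 13)/6 = 30/6 = 5; σ²_Task 1 = ((13−1)/6)² = 4.000
te_Task 2 = (8 + 4·10 + 12)/6 = 60/6 = 10; σ²_Task 2 = ((12−8)/6)² = 0.444
te_Task 3 = (5 + 4·8 + 11)/6 = 48/6 = 8; σ²_Task 3 = ((11−5)/6)² = 1.000
te_Task 4 = (1 + 4·7 + 13)/6 = 42/6 = 7; σ²_Task 4 = ((13−1)/6)² = 4.000
te_Task 5 = (11 + 4·14 + 23)/6 = 90/6 = 15; σ²_Task 5 = ((23−11)/6)² = 4.000
te_Task 6 = (1 + 4·2 + 15)/6 = 24/6 = 4; σ²_Task 6 = ((15−1)/6)² = 5.444
te_Task 7 = (4 + 4·5 + 6)/6 = 30/6 = 5; σ²_Task 7 = ((6−4)/6)² = 0.111
te_Task 8 = (7 + 4·11 + 15)/6 = 66/6 = 11; σ²_Task 8 = ((15−7)/6)² = 1.778

Forward pass:
ES_Task 1 = 0; EF_Task 1 = 5
ES_Task 2 = 0; EF_Task 2 = 10
ES_Task 3 = 10; EF_Task 3 = 10+8 = 18
ES_Task 4 = 5; EF_Task 4 = 5+7 = 12
ES_Task 5 = 5; EF_Task 5 = 5+15 = 20
ES_Task 6 = max(EF_Task 2=10, EF_Task 4=12) = 12; EF_Task 6 = 12+4 = 16
ES_Task 7 = 16; EF_Task 7 = 16+5 = 21
ES_Task 8 = max(EF_Task 3=18, EF_Task 5=20, EF_Task 7=21) = 21; EF_Task 8 = 21+11 = 32
Expected project duration μ = 32 days. Critical path: Task 1 → Task 4 → Task 6 → Task 7 → Task 8.

Variance along critical path = 4.000 + 4.000 + 5.444 + 0.111 + 1.778 = 15.333; σ = √15.333 = 3.916 days.
Z = (26 − 32) / 3.916 = -1.532
P(T ≤ 26) = Φ(-1.532) ≈ 0.063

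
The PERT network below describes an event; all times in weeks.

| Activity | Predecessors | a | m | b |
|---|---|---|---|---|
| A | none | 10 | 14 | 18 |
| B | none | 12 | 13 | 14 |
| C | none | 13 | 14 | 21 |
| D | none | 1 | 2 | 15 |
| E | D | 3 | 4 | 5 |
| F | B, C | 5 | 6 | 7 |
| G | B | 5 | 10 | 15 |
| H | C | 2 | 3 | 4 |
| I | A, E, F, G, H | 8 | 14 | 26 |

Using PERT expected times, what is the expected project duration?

38 weeks

te_A = (10 + 4·14 + 18)/6 = 84/6 = 14
te_B = (12 + 4·13 + 14)/6 = 78/6 = 13
te_C = (13 + 4·14 + 21)/6 = 90/6 = 15
te_D = (1 + 4·2 + 15)/6 = 24/6 = 4
te_E = (3 + 4·4 + 5)/6 = 24/6 = 4
te_F = (5 + 4·6 + 7)/6 = 36/6 = 6
te_G = (5 + 4·10 + 15)/6 = 60/6 = 10
te_H = (2 + 4·3 + 4)/6 = 18/6 = 3
te_I = (8 + 4·14 + 26)/6 = 90/6 = 15

Forward pass:
ES_A = 0; EF_A = 14
ES_B = 0; EF_B = 13
ES_C = 0; EF_C = 15
ES_D = 0; EF_D = 4
ES_E = 4; EF_E = 4+4 = 8
ES_F = max(EF_B=13, EF_C=15) = 15; EF_F = 15+6 = 21
ES_G = 13; EF_G = 13+10 = 23
ES_H = 15; EF_H = 15+3 = 18
ES_I = max(EF_A=14, EF_E=8, EF_F=21, EF_G=23, EF_H=18) = 23; EF_I = 23+15 = 38
Expected project duration μ = 38 weeks. Critical path: B → G → I.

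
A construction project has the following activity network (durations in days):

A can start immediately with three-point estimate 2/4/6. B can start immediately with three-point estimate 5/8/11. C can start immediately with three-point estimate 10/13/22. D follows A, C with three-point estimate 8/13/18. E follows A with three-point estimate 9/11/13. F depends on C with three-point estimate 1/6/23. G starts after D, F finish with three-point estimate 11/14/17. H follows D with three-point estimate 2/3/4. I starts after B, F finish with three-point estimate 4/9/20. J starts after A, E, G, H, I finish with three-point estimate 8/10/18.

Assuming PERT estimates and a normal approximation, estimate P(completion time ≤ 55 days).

te_A = (2 + 4·4 + 6)/6 = 24/6 = 4; σ²_A = ((6−2)/6)² = 0.444
te_B = (5 + 4·8 + 11)/6 = 48/6 = 8; σ²_B = ((11−5)/6)² = 1.000
te_C = (10 + 4·13 + 22)/6 = 84/6 = 14; σ²_C = ((22−10)/6)² = 4.000
te_D = (8 + 4·13 + 18)/6 = 78/6 = 13; σ²_D = ((18−8)/6)² = 2.778
te_E = (9 + 4·11 + 13)/6 = 66/6 = 11; σ²_E = ((13−9)/6)² = 0.444
te_F = (1 + 4·6 + 23)/6 = 48/6 = 8; σ²_F = ((23−1)/6)² = 13.444
te_G = (11 + 4·14 + 17)/6 = 84/6 = 14; σ²_G = ((17−11)/6)² = 1.000
te_H = (2 + 4·3 + 4)/6 = 18/6 = 3; σ²_H = ((4−2)/6)² = 0.111
te_I = (4 + 4·9 + 20)/6 = 60/6 = 10; σ²_I = ((20−4)/6)² = 7.111
te_J = (8 + 4·10 + 18)/6 = 66/6 = 11; σ²_J = ((18−8)/6)² = 2.778

Forward pass:
ES_A = 0; EF_A = 4
ES_B = 0; EF_B = 8
ES_C = 0; EF_C = 14
ES_D = max(EF_A=4, EF_C=14) = 14; EF_D = 14+13 = 27
ES_E = 4; EF_E = 4+11 = 15
ES_F = 14; EF_F = 14+8 = 22
ES_G = max(EF_D=27, EF_F=22) = 27; EF_G = 27+14 = 41
ES_H = 27; EF_H = 27+3 = 30
ES_I = max(EF_B=8, EF_F=22) = 22; EF_I = 22+10 = 32
ES_J = max(EF_A=4, EF_E=15, EF_G=41, EF_H=30, EF_I=32) = 41; EF_J = 41+11 = 52
Expected project duration μ = 52 days. Critical path: C → D → G → J.

Variance along critical path = 4.000 + 2.778 + 1.000 + 2.778 = 10.556; σ = √10.556 = 3.249 days.
Z = (55 − 52) / 3.249 = 0.923
P(T ≤ 55) = Φ(0.923) ≈ 0.822

0.822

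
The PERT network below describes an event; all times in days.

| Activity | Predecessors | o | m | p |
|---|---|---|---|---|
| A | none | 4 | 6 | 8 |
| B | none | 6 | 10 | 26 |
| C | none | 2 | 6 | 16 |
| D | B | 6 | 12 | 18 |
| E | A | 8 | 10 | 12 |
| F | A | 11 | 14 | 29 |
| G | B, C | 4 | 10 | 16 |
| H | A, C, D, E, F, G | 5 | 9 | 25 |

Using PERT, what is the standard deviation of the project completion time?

te_A = (4 + 4·6 + 8)/6 = 36/6 = 6; σ²_A = ((8−4)/6)² = 0.444
te_B = (6 + 4·10 + 26)/6 = 72/6 = 12; σ²_B = ((26−6)/6)² = 11.111
te_C = (2 + 4·6 + 16)/6 = 42/6 = 7; σ²_C = ((16−2)/6)² = 5.444
te_D = (6 + 4·12 + 18)/6 = 72/6 = 12; σ²_D = ((18−6)/6)² = 4.000
te_E = (8 + 4·10 + 12)/6 = 60/6 = 10; σ²_E = ((12−8)/6)² = 0.444
te_F = (11 + 4·14 + 29)/6 = 96/6 = 16; σ²_F = ((29−11)/6)² = 9.000
te_G = (4 + 4·10 + 16)/6 = 60/6 = 10; σ²_G = ((16−4)/6)² = 4.000
te_H = (5 + 4·9 + 25)/6 = 66/6 = 11; σ²_H = ((25−5)/6)² = 11.111

Forward pass:
ES_A = 0; EF_A = 6
ES_B = 0; EF_B = 12
ES_C = 0; EF_C = 7
ES_D = 12; EF_D = 12+12 = 24
ES_E = 6; EF_E = 6+10 = 16
ES_F = 6; EF_F = 6+16 = 22
ES_G = max(EF_B=12, EF_C=7) = 12; EF_G = 12+10 = 22
ES_H = max(EF_A=6, EF_C=7, EF_D=24, EF_E=16, EF_F=22, EF_G=22) = 24; EF_H = 24+11 = 35
Expected project duration μ = 35 days. Critical path: B → D → H.

Variance along critical path = 11.111 + 4.000 + 11.111 = 26.222
σ = √26.222 = 5.121 days

5.12 days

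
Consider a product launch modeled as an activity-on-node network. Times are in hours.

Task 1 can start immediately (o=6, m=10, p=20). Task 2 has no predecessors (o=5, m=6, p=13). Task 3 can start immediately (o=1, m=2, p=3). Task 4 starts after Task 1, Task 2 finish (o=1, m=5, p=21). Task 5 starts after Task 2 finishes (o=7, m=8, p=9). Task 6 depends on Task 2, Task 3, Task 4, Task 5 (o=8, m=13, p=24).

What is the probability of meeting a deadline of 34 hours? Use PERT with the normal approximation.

0.660

te_Task 1 = (6 + 4·10 + 20)/6 = 66/6 = 11; σ²_Task 1 = ((20−6)/6)² = 5.444
te_Task 2 = (5 + 4·6 + 13)/6 = 42/6 = 7; σ²_Task 2 = ((13−5)/6)² = 1.778
te_Task 3 = (1 + 4·2 + 3)/6 = 12/6 = 2; σ²_Task 3 = ((3−1)/6)² = 0.111
te_Task 4 = (1 + 4·5 + 21)/6 = 42/6 = 7; σ²_Task 4 = ((21−1)/6)² = 11.111
te_Task 5 = (7 + 4·8 + 9)/6 = 48/6 = 8; σ²_Task 5 = ((9−7)/6)² = 0.111
te_Task 6 = (8 + 4·13 + 24)/6 = 84/6 = 14; σ²_Task 6 = ((24−8)/6)² = 7.111

Forward pass:
ES_Task 1 = 0; EF_Task 1 = 11
ES_Task 2 = 0; EF_Task 2 = 7
ES_Task 3 = 0; EF_Task 3 = 2
ES_Task 4 = max(EF_Task 1=11, EF_Task 2=7) = 11; EF_Task 4 = 11+7 = 18
ES_Task 5 = 7; EF_Task 5 = 7+8 = 15
ES_Task 6 = max(EF_Task 2=7, EF_Task 3=2, EF_Task 4=18, EF_Task 5=15) = 18; EF_Task 6 = 18+14 = 32
Expected project duration μ = 32 hours. Critical path: Task 1 → Task 4 → Task 6.

Variance along critical path = 5.444 + 11.111 + 7.111 = 23.667; σ = √23.667 = 4.865 hours.
Z = (34 − 32) / 4.865 = 0.411
P(T ≤ 34) = Φ(0.411) ≈ 0.660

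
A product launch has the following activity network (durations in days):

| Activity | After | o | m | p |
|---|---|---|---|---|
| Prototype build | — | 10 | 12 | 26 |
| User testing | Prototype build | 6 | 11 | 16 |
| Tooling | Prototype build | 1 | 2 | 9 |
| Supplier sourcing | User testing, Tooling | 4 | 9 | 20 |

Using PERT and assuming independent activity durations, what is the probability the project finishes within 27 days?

te_Prototype build = (10 + 4·12 + 26)/6 = 84/6 = 14; σ²_Prototype build = ((26−10)/6)² = 7.111
te_User testing = (6 + 4·11 + 16)/6 = 66/6 = 11; σ²_User testing = ((16−6)/6)² = 2.778
te_Tooling = (1 + 4·2 + 9)/6 = 18/6 = 3; σ²_Tooling = ((9−1)/6)² = 1.778
te_Supplier sourcing = (4 + 4·9 + 20)/6 = 60/6 = 10; σ²_Supplier sourcing = ((20−4)/6)² = 7.111

Forward pass:
ES_Prototype build = 0; EF_Prototype build = 14
ES_User testing = 14; EF_User testing = 14+11 = 25
ES_Tooling = 14; EF_Tooling = 14+3 = 17
ES_Supplier sourcing = max(EF_User testing=25, EF_Tooling=17) = 25; EF_Supplier sourcing = 25+10 = 35
Expected project duration μ = 35 days. Critical path: Prototype build → User testing → Supplier sourcing.

Variance along critical path = 7.111 + 2.778 + 7.111 = 17.000; σ = √17.000 = 4.123 days.
Z = (27 − 35) / 4.123 = -1.940
P(T ≤ 27) = Φ(-1.940) ≈ 0.026

0.026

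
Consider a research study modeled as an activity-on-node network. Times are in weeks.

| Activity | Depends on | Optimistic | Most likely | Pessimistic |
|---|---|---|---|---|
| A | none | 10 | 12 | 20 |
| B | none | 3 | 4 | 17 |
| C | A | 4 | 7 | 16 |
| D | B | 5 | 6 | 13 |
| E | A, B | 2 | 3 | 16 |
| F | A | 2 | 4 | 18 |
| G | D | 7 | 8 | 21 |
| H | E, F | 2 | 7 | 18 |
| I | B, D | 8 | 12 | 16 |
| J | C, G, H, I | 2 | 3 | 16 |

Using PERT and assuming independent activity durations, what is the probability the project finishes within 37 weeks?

0.854

te_A = (10 + 4·12 + 20)/6 = 78/6 = 13; σ²_A = ((20−10)/6)² = 2.778
te_B = (3 + 4·4 + 17)/6 = 36/6 = 6; σ²_B = ((17−3)/6)² = 5.444
te_C = (4 + 4·7 + 16)/6 = 48/6 = 8; σ²_C = ((16−4)/6)² = 4.000
te_D = (5 + 4·6 + 13)/6 = 42/6 = 7; σ²_D = ((13−5)/6)² = 1.778
te_E = (2 + 4·3 + 16)/6 = 30/6 = 5; σ²_E = ((16−2)/6)² = 5.444
te_F = (2 + 4·4 + 18)/6 = 36/6 = 6; σ²_F = ((18−2)/6)² = 7.111
te_G = (7 + 4·8 + 21)/6 = 60/6 = 10; σ²_G = ((21−7)/6)² = 5.444
te_H = (2 + 4·7 + 18)/6 = 48/6 = 8; σ²_H = ((18−2)/6)² = 7.111
te_I = (8 + 4·12 + 16)/6 = 72/6 = 12; σ²_I = ((16−8)/6)² = 1.778
te_J = (2 + 4·3 + 16)/6 = 30/6 = 5; σ²_J = ((16−2)/6)² = 5.444

Forward pass:
ES_A = 0; EF_A = 13
ES_B = 0; EF_B = 6
ES_C = 13; EF_C = 13+8 = 21
ES_D = 6; EF_D = 6+7 = 13
ES_E = max(EF_A=13, EF_B=6) = 13; EF_E = 13+5 = 18
ES_F = 13; EF_F = 13+6 = 19
ES_G = 13; EF_G = 13+10 = 23
ES_H = max(EF_E=18, EF_F=19) = 19; EF_H = 19+8 = 27
ES_I = max(EF_B=6, EF_D=13) = 13; EF_I = 13+12 = 25
ES_J = max(EF_C=21, EF_G=23, EF_H=27, EF_I=25) = 27; EF_J = 27+5 = 32
Expected project duration μ = 32 weeks. Critical path: A → F → H → J.

Variance along critical path = 2.778 + 7.111 + 7.111 + 5.444 = 22.444; σ = √22.444 = 4.738 weeks.
Z = (37 − 32) / 4.738 = 1.055
P(T ≤ 37) = Φ(1.055) ≈ 0.854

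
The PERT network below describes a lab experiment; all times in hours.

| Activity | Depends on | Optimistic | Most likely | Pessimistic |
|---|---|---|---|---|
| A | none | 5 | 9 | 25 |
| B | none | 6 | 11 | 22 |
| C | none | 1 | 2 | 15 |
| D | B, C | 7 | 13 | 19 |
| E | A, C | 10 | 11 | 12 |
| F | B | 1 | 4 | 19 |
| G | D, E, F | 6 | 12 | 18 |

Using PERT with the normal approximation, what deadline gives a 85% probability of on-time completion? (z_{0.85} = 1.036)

te_A = (5 + 4·9 + 25)/6 = 66/6 = 11; σ²_A = ((25−5)/6)² = 11.111
te_B = (6 + 4·11 + 22)/6 = 72/6 = 12; σ²_B = ((22−6)/6)² = 7.111
te_C = (1 + 4·2 + 15)/6 = 24/6 = 4; σ²_C = ((15−1)/6)² = 5.444
te_D = (7 + 4·13 + 19)/6 = 78/6 = 13; σ²_D = ((19−7)/6)² = 4.000
te_E = (10 + 4·11 + 12)/6 = 66/6 = 11; σ²_E = ((12−10)/6)² = 0.111
te_F = (1 + 4·4 + 19)/6 = 36/6 = 6; σ²_F = ((19−1)/6)² = 9.000
te_G = (6 + 4·12 + 18)/6 = 72/6 = 12; σ²_G = ((18−6)/6)² = 4.000

Forward pass:
ES_A = 0; EF_A = 11
ES_B = 0; EF_B = 12
ES_C = 0; EF_C = 4
ES_D = max(EF_B=12, EF_C=4) = 12; EF_D = 12+13 = 25
ES_E = max(EF_A=11, EF_C=4) = 11; EF_E = 11+11 = 22
ES_F = 12; EF_F = 12+6 = 18
ES_G = max(EF_D=25, EF_E=22, EF_F=18) = 25; EF_G = 25+12 = 37
Expected project duration μ = 37 hours. Critical path: B → D → G.

Variance along critical path = 7.111 + 4.000 + 4.000 = 15.111; σ = 3.887 hours.
D = μ + z·σ = 37 + 1.036·3.887 = 41.0 hours

41.0 hours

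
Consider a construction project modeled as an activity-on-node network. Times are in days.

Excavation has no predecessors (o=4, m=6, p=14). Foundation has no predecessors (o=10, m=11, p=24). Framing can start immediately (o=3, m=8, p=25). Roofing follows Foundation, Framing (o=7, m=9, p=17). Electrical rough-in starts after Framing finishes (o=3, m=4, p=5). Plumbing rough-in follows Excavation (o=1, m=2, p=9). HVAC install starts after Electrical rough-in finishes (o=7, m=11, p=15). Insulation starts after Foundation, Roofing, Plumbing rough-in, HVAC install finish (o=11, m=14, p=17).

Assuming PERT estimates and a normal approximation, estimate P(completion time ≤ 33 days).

0.069

te_Excavation = (4 + 4·6 + 14)/6 = 42/6 = 7; σ²_Excavation = ((14−4)/6)² = 2.778
te_Foundation = (10 + 4·11 + 24)/6 = 78/6 = 13; σ²_Foundation = ((24−10)/6)² = 5.444
te_Framing = (3 + 4·8 + 25)/6 = 60/6 = 10; σ²_Framing = ((25−3)/6)² = 13.444
te_Roofing = (7 + 4·9 + 17)/6 = 60/6 = 10; σ²_Roofing = ((17−7)/6)² = 2.778
te_Electrical rough-in = (3 + 4·4 + 5)/6 = 24/6 = 4; σ²_Electrical rough-in = ((5−3)/6)² = 0.111
te_Plumbing rough-in = (1 + 4·2 + 9)/6 = 18/6 = 3; σ²_Plumbing rough-in = ((9−1)/6)² = 1.778
te_HVAC install = (7 + 4·11 + 15)/6 = 66/6 = 11; σ²_HVAC install = ((15−7)/6)² = 1.778
te_Insulation = (11 + 4·14 + 17)/6 = 84/6 = 14; σ²_Insulation = ((17−11)/6)² = 1.000

Forward pass:
ES_Excavation = 0; EF_Excavation = 7
ES_Foundation = 0; EF_Foundation = 13
ES_Framing = 0; EF_Framing = 10
ES_Roofing = max(EF_Foundation=13, EF_Framing=10) = 13; EF_Roofing = 13+10 = 23
ES_Electrical rough-in = 10; EF_Electrical rough-in = 10+4 = 14
ES_Plumbing rough-in = 7; EF_Plumbing rough-in = 7+3 = 10
ES_HVAC install = 14; EF_HVAC install = 14+11 = 25
ES_Insulation = max(EF_Foundation=13, EF_Roofing=23, EF_Plumbing rough-in=10, EF_HVAC install=25) = 25; EF_Insulation = 25+14 = 39
Expected project duration μ = 39 days. Critical path: Framing → Electrical rough-in → HVAC install → Insulation.

Variance along critical path = 13.444 + 0.111 + 1.778 + 1.000 = 16.333; σ = √16.333 = 4.041 days.
Z = (33 − 39) / 4.041 = -1.485
P(T ≤ 33) = Φ(-1.485) ≈ 0.069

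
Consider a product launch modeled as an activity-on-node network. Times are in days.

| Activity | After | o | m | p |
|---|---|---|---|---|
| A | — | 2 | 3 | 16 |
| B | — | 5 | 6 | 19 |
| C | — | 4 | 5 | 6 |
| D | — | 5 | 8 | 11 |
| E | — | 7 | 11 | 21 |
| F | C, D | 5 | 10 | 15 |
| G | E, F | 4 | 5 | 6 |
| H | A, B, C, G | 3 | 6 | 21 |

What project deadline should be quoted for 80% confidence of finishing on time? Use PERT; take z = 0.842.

34.0 days

te_A = (2 + 4·3 + 16)/6 = 30/6 = 5; σ²_A = ((16−2)/6)² = 5.444
te_B = (5 + 4·6 + 19)/6 = 48/6 = 8; σ²_B = ((19−5)/6)² = 5.444
te_C = (4 + 4·5 + 6)/6 = 30/6 = 5; σ²_C = ((6−4)/6)² = 0.111
te_D = (5 + 4·8 + 11)/6 = 48/6 = 8; σ²_D = ((11−5)/6)² = 1.000
te_E = (7 + 4·11 + 21)/6 = 72/6 = 12; σ²_E = ((21−7)/6)² = 5.444
te_F = (5 + 4·10 + 15)/6 = 60/6 = 10; σ²_F = ((15−5)/6)² = 2.778
te_G = (4 + 4·5 + 6)/6 = 30/6 = 5; σ²_G = ((6−4)/6)² = 0.111
te_H = (3 + 4·6 + 21)/6 = 48/6 = 8; σ²_H = ((21−3)/6)² = 9.000

Forward pass:
ES_A = 0; EF_A = 5
ES_B = 0; EF_B = 8
ES_C = 0; EF_C = 5
ES_D = 0; EF_D = 8
ES_E = 0; EF_E = 12
ES_F = max(EF_C=5, EF_D=8) = 8; EF_F = 8+10 = 18
ES_G = max(EF_E=12, EF_F=18) = 18; EF_G = 18+5 = 23
ES_H = max(EF_A=5, EF_B=8, EF_C=5, EF_G=23) = 23; EF_H = 23+8 = 31
Expected project duration μ = 31 days. Critical path: D → F → G → H.

Variance along critical path = 1.000 + 2.778 + 0.111 + 9.000 = 12.889; σ = 3.590 days.
D = μ + z·σ = 31 + 0.842·3.590 = 34.0 days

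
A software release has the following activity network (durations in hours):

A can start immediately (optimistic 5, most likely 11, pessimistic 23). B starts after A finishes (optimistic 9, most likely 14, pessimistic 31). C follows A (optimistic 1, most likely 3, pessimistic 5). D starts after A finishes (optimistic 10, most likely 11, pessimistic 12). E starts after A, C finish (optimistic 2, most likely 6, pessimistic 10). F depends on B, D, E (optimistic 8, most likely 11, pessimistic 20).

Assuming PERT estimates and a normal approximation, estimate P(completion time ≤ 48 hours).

0.940

te_A = (5 + 4·11 + 23)/6 = 72/6 = 12; σ²_A = ((23−5)/6)² = 9.000
te_B = (9 + 4·14 + 31)/6 = 96/6 = 16; σ²_B = ((31−9)/6)² = 13.444
te_C = (1 + 4·3 + 5)/6 = 18/6 = 3; σ²_C = ((5−1)/6)² = 0.444
te_D = (10 + 4·11 + 12)/6 = 66/6 = 11; σ²_D = ((12−10)/6)² = 0.111
te_E = (2 + 4·6 + 10)/6 = 36/6 = 6; σ²_E = ((10−2)/6)² = 1.778
te_F = (8 + 4·11 + 20)/6 = 72/6 = 12; σ²_F = ((20−8)/6)² = 4.000

Forward pass:
ES_A = 0; EF_A = 12
ES_B = 12; EF_B = 12+16 = 28
ES_C = 12; EF_C = 12+3 = 15
ES_D = 12; EF_D = 12+11 = 23
ES_E = max(EF_A=12, EF_C=15) = 15; EF_E = 15+6 = 21
ES_F = max(EF_B=28, EF_D=23, EF_E=21) = 28; EF_F = 28+12 = 40
Expected project duration μ = 40 hours. Critical path: A → B → F.

Variance along critical path = 9.000 + 13.444 + 4.000 = 26.444; σ = √26.444 = 5.142 hours.
Z = (48 − 40) / 5.142 = 1.556
P(T ≤ 48) = Φ(1.556) ≈ 0.940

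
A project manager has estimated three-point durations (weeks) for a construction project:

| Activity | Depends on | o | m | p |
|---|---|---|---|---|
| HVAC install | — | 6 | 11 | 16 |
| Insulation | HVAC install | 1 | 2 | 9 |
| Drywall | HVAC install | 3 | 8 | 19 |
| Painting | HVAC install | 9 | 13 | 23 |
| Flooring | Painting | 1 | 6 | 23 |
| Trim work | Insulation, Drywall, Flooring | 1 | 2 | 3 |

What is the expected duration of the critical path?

35 weeks

te_HVAC install = (6 + 4·11 + 16)/6 = 66/6 = 11
te_Insulation = (1 + 4·2 + 9)/6 = 18/6 = 3
te_Drywall = (3 + 4·8 + 19)/6 = 54/6 = 9
te_Painting = (9 + 4·13 + 23)/6 = 84/6 = 14
te_Flooring = (1 + 4·6 + 23)/6 = 48/6 = 8
te_Trim work = (1 + 4·2 + 3)/6 = 12/6 = 2

Forward pass:
ES_HVAC install = 0; EF_HVAC install = 11
ES_Insulation = 11; EF_Insulation = 11+3 = 14
ES_Drywall = 11; EF_Drywall = 11+9 = 20
ES_Painting = 11; EF_Painting = 11+14 = 25
ES_Flooring = 25; EF_Flooring = 25+8 = 33
ES_Trim work = max(EF_Insulation=14, EF_Drywall=20, EF_Flooring=33) = 33; EF_Trim work = 33+2 = 35
Expected project duration μ = 35 weeks. Critical path: HVAC install → Painting → Flooring → Trim work.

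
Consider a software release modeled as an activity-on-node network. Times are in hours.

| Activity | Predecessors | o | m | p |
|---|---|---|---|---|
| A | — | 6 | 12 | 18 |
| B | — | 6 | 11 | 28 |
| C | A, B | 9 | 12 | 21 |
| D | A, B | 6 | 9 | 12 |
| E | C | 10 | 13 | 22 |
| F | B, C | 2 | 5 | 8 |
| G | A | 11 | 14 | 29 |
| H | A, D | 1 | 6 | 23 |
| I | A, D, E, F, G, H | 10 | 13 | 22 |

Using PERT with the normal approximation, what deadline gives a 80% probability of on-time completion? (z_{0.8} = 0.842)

58.2 hours

te_A = (6 + 4·12 + 18)/6 = 72/6 = 12; σ²_A = ((18−6)/6)² = 4.000
te_B = (6 + 4·11 + 28)/6 = 78/6 = 13; σ²_B = ((28−6)/6)² = 13.444
te_C = (9 + 4·12 + 21)/6 = 78/6 = 13; σ²_C = ((21−9)/6)² = 4.000
te_D = (6 + 4·9 + 12)/6 = 54/6 = 9; σ²_D = ((12−6)/6)² = 1.000
te_E = (10 + 4·13 + 22)/6 = 84/6 = 14; σ²_E = ((22−10)/6)² = 4.000
te_F = (2 + 4·5 + 8)/6 = 30/6 = 5; σ²_F = ((8−2)/6)² = 1.000
te_G = (11 + 4·14 + 29)/6 = 96/6 = 16; σ²_G = ((29−11)/6)² = 9.000
te_H = (1 + 4·6 + 23)/6 = 48/6 = 8; σ²_H = ((23−1)/6)² = 13.444
te_I = (10 + 4·13 + 22)/6 = 84/6 = 14; σ²_I = ((22−10)/6)² = 4.000

Forward pass:
ES_A = 0; EF_A = 12
ES_B = 0; EF_B = 13
ES_C = max(EF_A=12, EF_B=13) = 13; EF_C = 13+13 = 26
ES_D = max(EF_A=12, EF_B=13) = 13; EF_D = 13+9 = 22
ES_E = 26; EF_E = 26+14 = 40
ES_F = max(EF_B=13, EF_C=26) = 26; EF_F = 26+5 = 31
ES_G = 12; EF_G = 12+16 = 28
ES_H = max(EF_A=12, EF_D=22) = 22; EF_H = 22+8 = 30
ES_I = max(EF_A=12, EF_D=22, EF_E=40, EF_F=31, EF_G=28, EF_H=30) = 40; EF_I = 40+14 = 54
Expected project duration μ = 54 hours. Critical path: B → C → E → I.

Variance along critical path = 13.444 + 4.000 + 4.000 + 4.000 = 25.444; σ = 5.044 hours.
D = μ + z·σ = 54 + 0.842·5.044 = 58.2 hours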